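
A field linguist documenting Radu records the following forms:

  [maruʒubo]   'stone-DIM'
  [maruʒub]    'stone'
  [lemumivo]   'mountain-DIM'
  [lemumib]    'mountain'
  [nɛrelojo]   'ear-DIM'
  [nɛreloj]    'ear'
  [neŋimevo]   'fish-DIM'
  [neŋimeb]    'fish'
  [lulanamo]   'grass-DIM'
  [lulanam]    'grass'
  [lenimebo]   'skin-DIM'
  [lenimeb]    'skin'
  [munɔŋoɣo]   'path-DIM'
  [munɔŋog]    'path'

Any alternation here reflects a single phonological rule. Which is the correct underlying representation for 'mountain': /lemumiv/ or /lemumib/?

In [lemumivo] and [lemumib] the final segment of 'mountain' alternates: [v] ~ [b].
The stem 'stone' ([maruʒubo], [maruʒub]) shows [b] unchanged in both environments, so [b] cannot be basic with [v] derived before the DIM suffix.
Therefore /v/ is basic and [b] is derived by word-final hardening (voiced fricatives become stops word-finally).

/lemumiv/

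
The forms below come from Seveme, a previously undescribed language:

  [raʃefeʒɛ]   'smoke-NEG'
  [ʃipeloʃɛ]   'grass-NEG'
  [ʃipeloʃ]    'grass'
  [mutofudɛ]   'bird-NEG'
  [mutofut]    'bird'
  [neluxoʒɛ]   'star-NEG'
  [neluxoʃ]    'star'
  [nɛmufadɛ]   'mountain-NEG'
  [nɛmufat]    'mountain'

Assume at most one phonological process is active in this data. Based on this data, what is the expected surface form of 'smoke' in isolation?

In [neluxoʒɛ] and [neluxoʃ] the final segment of 'star' alternates: [ʒ] ~ [ʃ].
The stem 'grass' ([ʃipeloʃɛ], [ʃipeloʃ]) shows [ʃ] unchanged in both environments, so [ʃ] cannot be basic with [ʒ] derived before the NEG suffix.
The alternation reflects word-final obstruent devoicing: voiced obstruents become voiceless word-finally. /ʒ/ is underlying.
From [raʃefeʒɛ] the stem 'smoke' is /raʃefeʒ/; word-finally this yields [raʃefeʃ].

[raʃefeʃ]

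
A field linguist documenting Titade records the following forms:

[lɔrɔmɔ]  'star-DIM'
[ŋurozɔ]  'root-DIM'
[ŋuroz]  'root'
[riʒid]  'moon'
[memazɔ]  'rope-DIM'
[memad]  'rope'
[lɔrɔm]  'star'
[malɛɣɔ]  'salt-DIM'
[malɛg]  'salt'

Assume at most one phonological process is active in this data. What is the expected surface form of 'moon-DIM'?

'rope' shows [z] ~ [d] at the end of the stem ([memazɔ] vs [memad]).
But 'root' keeps [z] in both environments ([ŋurozɔ], [ŋuroz]), so there is no rule changing /z/ to [d] in isolation.
So /d/ is underlying, and a rule of intervocalic spirantization — voiced stops become fricatives between vowels — gives [z].
The one attested form of 'moon', [riʒid], shows underlying /riʒid/. Applying the same rule between vowels gives [riʒizɔ].

[riʒizɔ]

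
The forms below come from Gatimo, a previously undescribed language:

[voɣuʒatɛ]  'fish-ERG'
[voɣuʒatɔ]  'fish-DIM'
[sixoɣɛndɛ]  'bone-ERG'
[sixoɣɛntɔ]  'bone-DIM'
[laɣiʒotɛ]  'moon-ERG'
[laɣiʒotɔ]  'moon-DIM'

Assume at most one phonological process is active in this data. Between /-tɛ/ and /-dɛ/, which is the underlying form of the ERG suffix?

The ERG suffix surfaces as [-dɛ] and [-tɛ], depending on the final segment of the stem.
The DIM suffix, which begins with [t], is invariant after every stem; so [t] is not altered by any rule here.
The ERG suffix is therefore /-dɛ/ underlyingly, with post-vocalic devoicing: voiced stops become voiceless after a vowel.

/-dɛ/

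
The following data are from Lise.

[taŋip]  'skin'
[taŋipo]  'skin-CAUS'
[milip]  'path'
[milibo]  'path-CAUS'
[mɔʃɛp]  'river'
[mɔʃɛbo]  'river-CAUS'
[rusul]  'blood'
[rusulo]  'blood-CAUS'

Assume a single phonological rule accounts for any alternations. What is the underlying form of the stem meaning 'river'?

In [mɔʃɛp] and [mɔʃɛbo] the final segment of 'river' alternates: [p] ~ [b].
If /p/ were underlying and a rule turned it into [b] before the CAUS suffix, 'skin' would also alternate; but it has [p] in both [taŋip] and [taŋipo].
So /b/ is underlying, and a rule of word-final obstruent devoicing — voiced obstruents become voiceless word-finally — gives [p].

/mɔʃɛb/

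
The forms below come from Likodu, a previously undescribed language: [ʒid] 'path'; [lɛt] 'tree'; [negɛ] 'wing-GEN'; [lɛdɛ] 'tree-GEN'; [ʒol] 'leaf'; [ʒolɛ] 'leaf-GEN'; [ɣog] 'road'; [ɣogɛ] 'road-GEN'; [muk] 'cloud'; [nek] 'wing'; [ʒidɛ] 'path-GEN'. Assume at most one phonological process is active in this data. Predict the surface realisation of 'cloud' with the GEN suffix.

The root 'wing' surfaces as [nek] and [negɛ], with a stem-final [k] ~ [g] alternation.
But 'road' keeps [g] in both environments ([ɣog], [ɣogɛ]), so there is no rule changing /g/ to [k] in isolation.
The underlying segment must be /k/; voiceless stops become voiced between vowels, yielding [g] there.
From [muk] the stem 'cloud' is /muk/; between vowels this yields [mugɛ].

[mugɛ]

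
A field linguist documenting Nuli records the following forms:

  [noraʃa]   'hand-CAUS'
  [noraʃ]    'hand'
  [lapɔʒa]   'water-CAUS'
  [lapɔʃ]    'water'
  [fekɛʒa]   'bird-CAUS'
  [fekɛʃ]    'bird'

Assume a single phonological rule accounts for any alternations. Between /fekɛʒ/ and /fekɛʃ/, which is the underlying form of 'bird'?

/fekɛʒ/

The root 'bird' surfaces as [fekɛʒa] and [fekɛʃ], with a stem-final [ʒ] ~ [ʃ] alternation.
If /ʃ/ were underlying and a rule turned it into [ʒ] before the CAUS suffix, 'hand' would also alternate; but it has [ʃ] in both [noraʃa] and [noraʃ].
Therefore /ʒ/ is basic and [ʃ] is derived by word-final obstruent devoicing (voiced obstruents become voiceless word-finally).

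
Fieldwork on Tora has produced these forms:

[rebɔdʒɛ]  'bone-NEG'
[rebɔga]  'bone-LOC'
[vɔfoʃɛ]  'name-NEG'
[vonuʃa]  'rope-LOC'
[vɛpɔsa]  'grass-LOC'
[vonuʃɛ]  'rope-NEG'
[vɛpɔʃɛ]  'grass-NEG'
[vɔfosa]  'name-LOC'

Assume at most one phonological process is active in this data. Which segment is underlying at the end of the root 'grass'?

'grass' shows [ʃ] ~ [s] at the end of the stem ([vɛpɔʃɛ] vs [vɛpɔsa]).
The stem 'rope' ([vonuʃɛ], [vonuʃa]) shows [ʃ] unchanged in both environments, so [ʃ] cannot be basic with [s] derived before the LOC suffix.
The underlying segment must be /s/; /g/ and /s/ become palato-alveolar [dʒ] and [ʃ] before a front vowel, yielding [ʃ] there.

/s/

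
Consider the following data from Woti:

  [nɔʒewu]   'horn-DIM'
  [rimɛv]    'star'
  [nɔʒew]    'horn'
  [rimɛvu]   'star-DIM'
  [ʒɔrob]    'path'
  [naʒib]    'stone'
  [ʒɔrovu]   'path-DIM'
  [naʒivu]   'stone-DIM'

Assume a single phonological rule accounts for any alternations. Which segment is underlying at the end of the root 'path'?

/b/

The stem for 'path' ends in [v] in [ʒɔrovu] but [b] in [ʒɔrob].
If /v/ were underlying and a rule turned it into [b] in isolation, 'star' would also alternate; but it has [v] in both [rimɛvu] and [rimɛv].
Therefore /b/ is basic and [v] is derived by intervocalic spirantization (voiced stops become fricatives between vowels).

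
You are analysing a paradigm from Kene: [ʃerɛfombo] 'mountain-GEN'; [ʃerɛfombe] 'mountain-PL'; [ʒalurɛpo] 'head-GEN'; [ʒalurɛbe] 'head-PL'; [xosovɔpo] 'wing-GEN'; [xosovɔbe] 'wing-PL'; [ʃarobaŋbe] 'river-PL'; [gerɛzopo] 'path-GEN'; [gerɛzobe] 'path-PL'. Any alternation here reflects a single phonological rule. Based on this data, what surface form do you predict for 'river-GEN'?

The GEN suffix surfaces as [-bo] and [-po], depending on the final segment of the stem.
By contrast the PL suffix keeps its initial [b] throughout — that segment must be underlying.
The GEN suffix is therefore /-po/ underlyingly, with post-nasal voicing: voiceless stops become voiced after a nasal.
After 'river', which ends in a nasal, the suffix surfaces as [-bo], giving [ʃarobaŋbo].

[ʃarobaŋbo]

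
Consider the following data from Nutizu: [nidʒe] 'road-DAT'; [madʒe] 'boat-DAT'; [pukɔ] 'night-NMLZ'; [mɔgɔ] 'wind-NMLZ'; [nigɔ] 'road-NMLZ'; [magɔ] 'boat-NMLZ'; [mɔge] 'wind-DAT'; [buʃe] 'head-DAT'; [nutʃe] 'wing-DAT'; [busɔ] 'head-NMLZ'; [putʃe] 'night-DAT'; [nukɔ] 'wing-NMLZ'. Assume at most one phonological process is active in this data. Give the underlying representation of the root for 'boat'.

In [madʒe] and [magɔ] the final segment of 'boat' alternates: [dʒ] ~ [g].
But 'wind' keeps [g] in both environments ([mɔge], [mɔgɔ]), so there is no rule changing /g/ to [dʒ] before the DAT suffix.
The alternation reflects depalatalization: palato-alveolar /tʃ/, /dʒ/ and /ʃ/ become [k], [g] and [s] when no front vowel follows. /dʒ/ is underlying.

/madʒ/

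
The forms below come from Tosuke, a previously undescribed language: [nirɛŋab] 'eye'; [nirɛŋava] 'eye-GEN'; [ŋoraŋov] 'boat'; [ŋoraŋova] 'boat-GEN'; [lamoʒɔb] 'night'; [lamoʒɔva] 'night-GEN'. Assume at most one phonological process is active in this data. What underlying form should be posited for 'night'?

/lamoʒɔb/

'night' shows [b] ~ [v] at the end of the stem ([lamoʒɔb] vs [lamoʒɔva]).
Compare 'boat', with invariant [v] in [ŋoraŋov] and [ŋoraŋova]: an analysis with underlying /v/ and a rule producing [b] in isolation would wrongly predict alternation here too.
Therefore /b/ is basic and [v] is derived by intervocalic spirantization (voiced stops become fricatives between vowels).
The underlying form of 'night' is therefore /lamoʒɔb/.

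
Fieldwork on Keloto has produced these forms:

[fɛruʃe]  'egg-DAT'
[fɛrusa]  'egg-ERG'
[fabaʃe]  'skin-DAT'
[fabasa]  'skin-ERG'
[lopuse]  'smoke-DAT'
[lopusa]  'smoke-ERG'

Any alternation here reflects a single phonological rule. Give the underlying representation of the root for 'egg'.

'egg' shows [ʃ] ~ [s] at the end of the stem ([fɛruʃe] vs [fɛrusa]).
The stem 'smoke' ([lopuse], [lopusa]) shows [s] unchanged in both environments, so [s] cannot be basic with [ʃ] derived before the DAT suffix.
The alternation reflects depalatalization: palato-alveolar /ʃ/ becomes [s] when no front vowel follows. /ʃ/ is underlying.
The underlying form of 'egg' is therefore /fɛruʃ/.

/fɛruʃ/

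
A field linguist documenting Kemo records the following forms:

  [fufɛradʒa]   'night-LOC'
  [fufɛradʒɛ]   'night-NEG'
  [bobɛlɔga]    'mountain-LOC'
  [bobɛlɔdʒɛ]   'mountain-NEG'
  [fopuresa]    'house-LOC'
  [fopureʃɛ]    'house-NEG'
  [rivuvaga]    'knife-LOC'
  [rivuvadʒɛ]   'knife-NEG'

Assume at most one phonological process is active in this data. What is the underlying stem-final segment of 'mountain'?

The stem for 'mountain' ends in [g] in [bobɛlɔga] but [dʒ] in [bobɛlɔdʒɛ].
Compare 'night', with invariant [dʒ] in [fufɛradʒa] and [fufɛradʒɛ]: an analysis with underlying /dʒ/ and a rule producing [g] before the LOC suffix would wrongly predict alternation here too.
So /g/ is underlying, and a rule of palatalization before a front vowel — /g/ and /s/ become palato-alveolar [dʒ] and [ʃ] before a front vowel — gives [dʒ].

/g/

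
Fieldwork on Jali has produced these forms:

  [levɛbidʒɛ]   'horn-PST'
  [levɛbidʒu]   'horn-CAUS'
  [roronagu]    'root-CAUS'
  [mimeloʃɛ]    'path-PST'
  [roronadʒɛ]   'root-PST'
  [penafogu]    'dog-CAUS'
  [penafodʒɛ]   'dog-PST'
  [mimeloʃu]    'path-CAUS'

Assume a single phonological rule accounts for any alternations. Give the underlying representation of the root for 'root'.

/roronag/

The root 'root' surfaces as [roronadʒɛ] and [roronagu], with a stem-final [dʒ] ~ [g] alternation.
The stem 'horn' ([levɛbidʒɛ], [levɛbidʒu]) shows [dʒ] unchanged in both environments, so [dʒ] cannot be basic with [g] derived before the CAUS suffix.
The underlying segment must be /g/; /g/ becomes palato-alveolar [dʒ] before a front vowel, yielding [dʒ] there.
So 'root' = /roronag/.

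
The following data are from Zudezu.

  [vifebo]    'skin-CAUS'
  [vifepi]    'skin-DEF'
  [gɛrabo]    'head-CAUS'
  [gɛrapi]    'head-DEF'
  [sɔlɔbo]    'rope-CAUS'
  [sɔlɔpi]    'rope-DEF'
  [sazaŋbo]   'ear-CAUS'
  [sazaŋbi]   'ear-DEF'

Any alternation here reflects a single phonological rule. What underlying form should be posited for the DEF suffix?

The DEF morpheme has two allomorphs, [-bi] and [-pi].
By contrast the CAUS suffix keeps its initial [b] throughout — that segment must be underlying.
So the underlying form is /-pi/, and voiceless stops become voiced after a nasal.

/-pi/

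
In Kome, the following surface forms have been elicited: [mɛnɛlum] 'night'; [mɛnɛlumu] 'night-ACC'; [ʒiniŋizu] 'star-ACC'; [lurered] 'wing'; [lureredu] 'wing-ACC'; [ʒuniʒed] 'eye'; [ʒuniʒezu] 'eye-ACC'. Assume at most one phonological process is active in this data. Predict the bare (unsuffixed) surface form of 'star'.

[ʒiniŋid]

'eye' shows [d] ~ [z] at the end of the stem ([ʒuniʒed] vs [ʒuniʒezu]).
The stem 'wing' ([lurered], [lureredu]) shows [d] unchanged in both environments, so [d] cannot be basic with [z] derived before the ACC suffix.
The alternation reflects word-final hardening: voiced fricatives become stops word-finally. /z/ is underlying.
From [ʒiniŋizu] the stem 'star' is /ʒiniŋiz/; word-finally this yields [ʒiniŋid].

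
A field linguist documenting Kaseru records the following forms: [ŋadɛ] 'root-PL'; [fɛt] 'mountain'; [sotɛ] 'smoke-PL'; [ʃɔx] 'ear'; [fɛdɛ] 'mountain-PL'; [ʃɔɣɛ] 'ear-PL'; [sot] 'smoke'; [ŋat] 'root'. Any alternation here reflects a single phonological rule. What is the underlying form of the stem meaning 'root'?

'root' shows [d] ~ [t] at the end of the stem ([ŋadɛ] vs [ŋat]).
The stem 'smoke' ([sotɛ], [sot]) shows [t] unchanged in both environments, so [t] cannot be basic with [d] derived before the PL suffix.
The underlying segment must be /d/; voiced obstruents become voiceless word-finally, yielding [t] there.

/ŋad/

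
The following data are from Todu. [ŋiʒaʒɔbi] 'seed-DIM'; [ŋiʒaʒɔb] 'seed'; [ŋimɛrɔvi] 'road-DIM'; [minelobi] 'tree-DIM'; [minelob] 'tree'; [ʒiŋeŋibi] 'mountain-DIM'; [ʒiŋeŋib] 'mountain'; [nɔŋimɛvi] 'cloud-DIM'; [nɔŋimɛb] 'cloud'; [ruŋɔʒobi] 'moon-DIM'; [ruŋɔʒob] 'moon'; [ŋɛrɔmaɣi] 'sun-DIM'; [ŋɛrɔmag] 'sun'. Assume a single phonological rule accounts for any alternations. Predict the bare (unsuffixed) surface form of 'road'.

[ŋimɛrɔb]

'cloud' shows [v] ~ [b] at the end of the stem ([nɔŋimɛvi] vs [nɔŋimɛb]).
If /b/ were underlying and a rule turned it into [v] before the DIM suffix, 'seed' would also alternate; but it has [b] in both [ŋiʒaʒɔbi] and [ŋiʒaʒɔb].
The underlying segment must be /v/; voiced fricatives become stops word-finally, yielding [b] there.
From [ŋimɛrɔvi] the stem 'road' is /ŋimɛrɔv/; word-finally this yields [ŋimɛrɔb].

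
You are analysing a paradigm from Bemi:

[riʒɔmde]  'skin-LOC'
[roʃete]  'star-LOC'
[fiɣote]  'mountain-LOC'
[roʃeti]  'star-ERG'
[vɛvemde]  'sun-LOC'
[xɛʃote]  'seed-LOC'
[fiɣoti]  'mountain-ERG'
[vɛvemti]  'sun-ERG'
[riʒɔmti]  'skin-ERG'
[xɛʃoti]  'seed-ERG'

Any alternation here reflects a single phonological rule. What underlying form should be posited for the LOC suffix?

The LOC suffix surfaces as [-de] and [-te], depending on the final segment of the stem.
By contrast the ERG suffix keeps its initial [t] throughout — that segment must be underlying.
So the underlying form is /-de/, and voiced stops become voiceless after a vowel.

/-de/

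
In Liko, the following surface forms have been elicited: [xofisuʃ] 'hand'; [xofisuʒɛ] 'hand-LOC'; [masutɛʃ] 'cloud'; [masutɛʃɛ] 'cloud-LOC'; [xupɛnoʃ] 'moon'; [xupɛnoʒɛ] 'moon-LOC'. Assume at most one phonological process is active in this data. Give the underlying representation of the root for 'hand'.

/xofisuʒ/

'hand' shows [ʃ] ~ [ʒ] at the end of the stem ([xofisuʃ] vs [xofisuʒɛ]).
If /ʃ/ were underlying and a rule turned it into [ʒ] before the LOC suffix, 'cloud' would also alternate; but it has [ʃ] in both [masutɛʃ] and [masutɛʃɛ].
So /ʒ/ is underlying, and a rule of word-final obstruent devoicing — voiced obstruents become voiceless word-finally — gives [ʃ].
So 'hand' = /xofisuʒ/.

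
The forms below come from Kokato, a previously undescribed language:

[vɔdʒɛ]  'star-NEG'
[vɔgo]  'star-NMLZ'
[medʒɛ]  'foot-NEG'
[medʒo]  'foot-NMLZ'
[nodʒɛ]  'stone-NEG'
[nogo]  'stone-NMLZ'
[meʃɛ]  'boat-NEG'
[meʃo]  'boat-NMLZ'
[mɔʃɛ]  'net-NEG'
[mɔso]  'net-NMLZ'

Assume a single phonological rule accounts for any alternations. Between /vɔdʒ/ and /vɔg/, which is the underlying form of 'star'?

'star' shows [dʒ] ~ [g] at the end of the stem ([vɔdʒɛ] vs [vɔgo]).
The stem 'foot' ([medʒɛ], [medʒo]) shows [dʒ] unchanged in both environments, so [dʒ] cannot be basic with [g] derived before the NMLZ suffix.
So /g/ is underlying, and a rule of palatalization before a front vowel — /g/ and /s/ become palato-alveolar [dʒ] and [ʃ] before a front vowel — gives [dʒ].

/vɔg/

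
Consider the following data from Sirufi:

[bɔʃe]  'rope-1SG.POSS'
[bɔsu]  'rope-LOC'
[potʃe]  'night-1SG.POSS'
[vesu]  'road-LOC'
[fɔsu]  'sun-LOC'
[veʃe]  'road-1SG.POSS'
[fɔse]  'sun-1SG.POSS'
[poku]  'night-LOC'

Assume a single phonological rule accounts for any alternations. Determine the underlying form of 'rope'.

'rope' shows [ʃ] ~ [s] at the end of the stem ([bɔʃe] vs [bɔsu]).
Compare 'sun', with invariant [s] in [fɔse] and [fɔsu]: an analysis with underlying /s/ and a rule producing [ʃ] before the 1SG.POSS suffix would wrongly predict alternation here too.
The alternation reflects depalatalization: palato-alveolar /tʃ/ and /ʃ/ become [k] and [s] when no front vowel follows. /ʃ/ is underlying.

/bɔʃ/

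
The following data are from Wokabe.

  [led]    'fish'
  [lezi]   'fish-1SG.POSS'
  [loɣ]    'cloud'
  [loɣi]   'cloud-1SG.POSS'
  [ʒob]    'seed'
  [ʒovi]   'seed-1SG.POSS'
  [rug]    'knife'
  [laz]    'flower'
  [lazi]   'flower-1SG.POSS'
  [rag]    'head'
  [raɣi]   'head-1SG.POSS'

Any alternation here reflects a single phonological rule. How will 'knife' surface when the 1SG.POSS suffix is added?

[ruɣi]

The stem for 'head' ends in [g] in [rag] but [ɣ] in [raɣi].
But 'cloud' keeps [ɣ] in both environments ([loɣ], [loɣi]), so there is no rule changing /ɣ/ to [g] in isolation.
The alternation reflects intervocalic spirantization: voiced stops become fricatives between vowels. /g/ is underlying.
From [rug] the stem 'knife' is /rug/; between vowels this yields [ruɣi].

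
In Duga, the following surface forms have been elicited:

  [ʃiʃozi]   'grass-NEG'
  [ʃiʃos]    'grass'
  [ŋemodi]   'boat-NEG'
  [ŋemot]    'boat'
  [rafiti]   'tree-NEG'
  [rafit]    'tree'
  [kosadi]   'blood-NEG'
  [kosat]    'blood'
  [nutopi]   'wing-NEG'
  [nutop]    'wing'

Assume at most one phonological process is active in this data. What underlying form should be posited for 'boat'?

In [ŋemodi] and [ŋemot] the final segment of 'boat' alternates: [d] ~ [t].
The stem 'tree' ([rafiti], [rafit]) shows [t] unchanged in both environments, so [t] cannot be basic with [d] derived before the NEG suffix.
So /d/ is underlying, and a rule of word-final obstruent devoicing — voiced obstruents become voiceless word-finally — gives [t].

/ŋemod/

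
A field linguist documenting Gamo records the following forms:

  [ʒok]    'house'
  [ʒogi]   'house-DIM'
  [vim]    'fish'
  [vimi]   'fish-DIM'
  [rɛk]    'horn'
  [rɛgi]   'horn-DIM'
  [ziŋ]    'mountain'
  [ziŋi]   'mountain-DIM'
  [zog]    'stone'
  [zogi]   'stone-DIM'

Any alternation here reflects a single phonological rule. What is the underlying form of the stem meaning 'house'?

The root 'house' surfaces as [ʒok] and [ʒogi], with a stem-final [k] ~ [g] alternation.
But 'stone' keeps [g] in both environments ([zog], [zogi]), so there is no rule changing /g/ to [k] in isolation.
So /k/ is underlying, and a rule of intervocalic voicing — voiceless stops become voiced between vowels — gives [g].
Hence 'house' is /ʒok/ underlyingly.

/ʒok/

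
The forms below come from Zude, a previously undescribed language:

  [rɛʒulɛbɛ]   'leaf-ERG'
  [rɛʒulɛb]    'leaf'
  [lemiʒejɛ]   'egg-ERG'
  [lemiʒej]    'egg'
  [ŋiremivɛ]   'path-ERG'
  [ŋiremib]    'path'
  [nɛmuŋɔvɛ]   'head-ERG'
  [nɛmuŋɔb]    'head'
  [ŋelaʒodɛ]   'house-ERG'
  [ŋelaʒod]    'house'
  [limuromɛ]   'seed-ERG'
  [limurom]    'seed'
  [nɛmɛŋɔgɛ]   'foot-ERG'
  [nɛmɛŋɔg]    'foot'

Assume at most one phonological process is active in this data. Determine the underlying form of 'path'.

/ŋiremiv/

The stem for 'path' ends in [v] in [ŋiremivɛ] but [b] in [ŋiremib].
Compare 'leaf', with invariant [b] in [rɛʒulɛbɛ] and [rɛʒulɛb]: an analysis with underlying /b/ and a rule producing [v] before the ERG suffix would wrongly predict alternation here too.
The underlying segment must be /v/; voiced fricatives become stops word-finally, yielding [b] there.
So 'path' = /ŋiremiv/.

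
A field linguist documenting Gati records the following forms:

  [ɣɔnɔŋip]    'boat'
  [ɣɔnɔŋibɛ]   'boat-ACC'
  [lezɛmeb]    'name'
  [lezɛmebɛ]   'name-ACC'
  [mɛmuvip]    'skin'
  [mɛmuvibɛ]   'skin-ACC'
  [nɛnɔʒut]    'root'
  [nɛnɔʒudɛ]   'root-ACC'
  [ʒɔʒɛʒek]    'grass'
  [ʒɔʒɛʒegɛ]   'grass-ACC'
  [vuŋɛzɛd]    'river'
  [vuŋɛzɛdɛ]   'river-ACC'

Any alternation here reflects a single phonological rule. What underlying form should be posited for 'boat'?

The root 'boat' surfaces as [ɣɔnɔŋip] and [ɣɔnɔŋibɛ], with a stem-final [p] ~ [b] alternation.
If /b/ were underlying and a rule turned it into [p] in isolation, 'name' would also alternate; but it has [b] in both [lezɛmeb] and [lezɛmebɛ].
So /p/ is underlying, and a rule of intervocalic voicing — voiceless stops become voiced between vowels — gives [b].

/ɣɔnɔŋip/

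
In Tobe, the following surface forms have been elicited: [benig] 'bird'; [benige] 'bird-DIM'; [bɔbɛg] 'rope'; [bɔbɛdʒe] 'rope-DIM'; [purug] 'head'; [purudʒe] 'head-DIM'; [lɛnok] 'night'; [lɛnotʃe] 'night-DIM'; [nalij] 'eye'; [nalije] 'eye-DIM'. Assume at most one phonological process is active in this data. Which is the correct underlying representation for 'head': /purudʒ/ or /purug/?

The stem for 'head' ends in [g] in [purug] but [dʒ] in [purudʒe].
The stem 'bird' ([benig], [benige]) shows [g] unchanged in both environments, so [g] cannot be basic with [dʒ] derived before the DIM suffix.
Therefore /dʒ/ is basic and [g] is derived by depalatalization (palato-alveolar /tʃ/ and /dʒ/ become [k] and [g] when no front vowel follows).

/purudʒ/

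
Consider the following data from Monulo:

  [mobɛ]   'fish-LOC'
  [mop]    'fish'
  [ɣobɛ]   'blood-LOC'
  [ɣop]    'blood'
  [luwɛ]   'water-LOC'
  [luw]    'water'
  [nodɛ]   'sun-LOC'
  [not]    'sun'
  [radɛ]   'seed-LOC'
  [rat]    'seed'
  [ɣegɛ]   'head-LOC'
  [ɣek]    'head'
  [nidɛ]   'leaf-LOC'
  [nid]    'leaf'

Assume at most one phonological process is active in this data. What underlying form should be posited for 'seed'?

The root 'seed' surfaces as [radɛ] and [rat], with a stem-final [d] ~ [t] alternation.
The stem 'leaf' ([nidɛ], [nid]) shows [d] unchanged in both environments, so [d] cannot be basic with [t] derived in isolation.
The alternation reflects intervocalic voicing: voiceless stops become voiced between vowels. /t/ is underlying.

/rat/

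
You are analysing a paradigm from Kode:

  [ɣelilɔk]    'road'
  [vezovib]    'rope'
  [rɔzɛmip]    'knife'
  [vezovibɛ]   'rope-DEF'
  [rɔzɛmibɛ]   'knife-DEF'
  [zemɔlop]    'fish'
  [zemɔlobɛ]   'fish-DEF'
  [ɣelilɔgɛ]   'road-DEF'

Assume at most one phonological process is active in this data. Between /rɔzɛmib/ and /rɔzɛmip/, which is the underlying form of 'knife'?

/rɔzɛmip/

'knife' shows [b] ~ [p] at the end of the stem ([rɔzɛmibɛ] vs [rɔzɛmip]).
Compare 'rope', with invariant [b] in [vezovibɛ] and [vezovib]: an analysis with underlying /b/ and a rule producing [p] in isolation would wrongly predict alternation here too.
The alternation reflects intervocalic voicing: voiceless stops become voiced between vowels. /p/ is underlying.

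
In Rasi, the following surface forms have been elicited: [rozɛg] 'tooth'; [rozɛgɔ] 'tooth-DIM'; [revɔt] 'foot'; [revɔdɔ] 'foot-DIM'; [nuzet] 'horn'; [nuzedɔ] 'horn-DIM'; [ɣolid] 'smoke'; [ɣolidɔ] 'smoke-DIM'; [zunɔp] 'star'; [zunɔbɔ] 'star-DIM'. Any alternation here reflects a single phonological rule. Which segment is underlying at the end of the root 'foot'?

'foot' shows [t] ~ [d] at the end of the stem ([revɔt] vs [revɔdɔ]).
The stem 'smoke' ([ɣolid], [ɣolidɔ]) shows [d] unchanged in both environments, so [d] cannot be basic with [t] derived in isolation.
The alternation reflects intervocalic voicing: voiceless stops become voiced between vowels. /t/ is underlying.

/t/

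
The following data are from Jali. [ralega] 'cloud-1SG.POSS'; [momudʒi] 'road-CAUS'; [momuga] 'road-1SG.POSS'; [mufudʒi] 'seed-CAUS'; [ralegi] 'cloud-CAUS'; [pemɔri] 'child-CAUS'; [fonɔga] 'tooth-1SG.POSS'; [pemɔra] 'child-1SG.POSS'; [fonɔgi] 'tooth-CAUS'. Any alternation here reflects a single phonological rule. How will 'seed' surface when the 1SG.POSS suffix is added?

[mufuga]

The stem for 'road' ends in [dʒ] in [momudʒi] but [g] in [momuga].
But 'cloud' keeps [g] in both environments ([ralegi], [ralega]), so there is no rule changing /g/ to [dʒ] before the CAUS suffix.
Therefore /dʒ/ is basic and [g] is derived by depalatalization (palato-alveolar /dʒ/ becomes [g] when no front vowel follows).
From [mufudʒi] the stem 'seed' is /mufudʒ/; when no front vowel follows this yields [mufuga].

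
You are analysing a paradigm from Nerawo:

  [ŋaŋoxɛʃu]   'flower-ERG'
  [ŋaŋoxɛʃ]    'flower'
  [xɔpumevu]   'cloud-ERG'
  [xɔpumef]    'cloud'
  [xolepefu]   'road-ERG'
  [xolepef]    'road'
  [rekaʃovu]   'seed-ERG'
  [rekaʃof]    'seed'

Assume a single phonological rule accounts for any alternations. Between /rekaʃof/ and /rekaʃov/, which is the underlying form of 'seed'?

The stem for 'seed' ends in [v] in [rekaʃovu] but [f] in [rekaʃof].
If /f/ were underlying and a rule turned it into [v] before the ERG suffix, 'road' would also alternate; but it has [f] in both [xolepefu] and [xolepef].
The alternation reflects word-final obstruent devoicing: voiced obstruents become voiceless word-finally. /v/ is underlying.

/rekaʃov/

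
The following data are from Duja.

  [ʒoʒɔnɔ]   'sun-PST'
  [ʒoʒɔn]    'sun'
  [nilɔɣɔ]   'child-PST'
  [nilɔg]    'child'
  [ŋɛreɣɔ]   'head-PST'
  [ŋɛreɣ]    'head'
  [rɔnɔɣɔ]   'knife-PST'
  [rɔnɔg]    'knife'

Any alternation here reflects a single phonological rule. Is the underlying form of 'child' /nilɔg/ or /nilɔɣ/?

'child' shows [ɣ] ~ [g] at the end of the stem ([nilɔɣɔ] vs [nilɔg]).
But 'head' keeps [ɣ] in both environments ([ŋɛreɣɔ], [ŋɛreɣ]), so there is no rule changing /ɣ/ to [g] in isolation.
The alternation reflects intervocalic spirantization: voiced stops become fricatives between vowels. /g/ is underlying.

/nilɔg/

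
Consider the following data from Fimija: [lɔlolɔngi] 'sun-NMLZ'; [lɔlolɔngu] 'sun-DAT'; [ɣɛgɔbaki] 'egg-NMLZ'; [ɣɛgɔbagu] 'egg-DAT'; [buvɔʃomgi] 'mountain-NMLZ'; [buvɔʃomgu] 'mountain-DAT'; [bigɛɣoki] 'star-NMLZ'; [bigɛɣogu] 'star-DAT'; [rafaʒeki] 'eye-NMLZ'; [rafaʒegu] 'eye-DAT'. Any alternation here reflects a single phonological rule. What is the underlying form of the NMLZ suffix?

/-ki/

The NMLZ suffix surfaces as [-gi] and [-ki], depending on the final segment of the stem.
The DAT suffix, which begins with [g], is invariant after every stem; so [g] is not altered by any rule here.
So the underlying form is /-ki/, and voiceless stops become voiced after a nasal.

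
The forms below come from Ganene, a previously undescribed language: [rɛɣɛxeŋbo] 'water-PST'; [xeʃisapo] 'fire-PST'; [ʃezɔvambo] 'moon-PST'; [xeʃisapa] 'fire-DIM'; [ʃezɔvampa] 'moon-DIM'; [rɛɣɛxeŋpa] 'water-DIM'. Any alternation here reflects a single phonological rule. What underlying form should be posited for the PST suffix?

/-bo/

The PST morpheme has two allomorphs, [-bo] and [-po].
By contrast the DIM suffix keeps its initial [p] throughout — that segment must be underlying.
The PST suffix is therefore /-bo/ underlyingly, with post-vocalic devoicing: voiced stops become voiceless after a vowel.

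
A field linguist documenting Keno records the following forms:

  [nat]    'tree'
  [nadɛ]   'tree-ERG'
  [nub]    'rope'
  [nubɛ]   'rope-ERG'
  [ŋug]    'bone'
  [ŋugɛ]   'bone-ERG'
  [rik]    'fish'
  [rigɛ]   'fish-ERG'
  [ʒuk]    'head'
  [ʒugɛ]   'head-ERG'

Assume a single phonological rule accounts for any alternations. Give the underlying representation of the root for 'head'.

The root 'head' surfaces as [ʒuk] and [ʒugɛ], with a stem-final [k] ~ [g] alternation.
Compare 'bone', with invariant [g] in [ŋug] and [ŋugɛ]: an analysis with underlying /g/ and a rule producing [k] in isolation would wrongly predict alternation here too.
So /k/ is underlying, and a rule of intervocalic voicing — voiceless stops become voiced between vowels — gives [g].
So 'head' = /ʒuk/.

/ʒuk/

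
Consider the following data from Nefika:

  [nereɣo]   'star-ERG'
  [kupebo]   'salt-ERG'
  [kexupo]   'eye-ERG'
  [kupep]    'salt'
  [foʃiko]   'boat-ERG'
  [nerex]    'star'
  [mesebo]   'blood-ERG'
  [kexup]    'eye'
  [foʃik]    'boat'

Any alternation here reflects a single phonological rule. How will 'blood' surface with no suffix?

[mesep]

The stem for 'salt' ends in [p] in [kupep] but [b] in [kupebo].
But 'eye' keeps [p] in both environments ([kexup], [kexupo]), so there is no rule changing /p/ to [b] before the ERG suffix.
The alternation reflects word-final obstruent devoicing: voiced obstruents become voiceless word-finally. /b/ is underlying.
From [mesebo] the stem 'blood' is /meseb/; word-finally this yields [mesep].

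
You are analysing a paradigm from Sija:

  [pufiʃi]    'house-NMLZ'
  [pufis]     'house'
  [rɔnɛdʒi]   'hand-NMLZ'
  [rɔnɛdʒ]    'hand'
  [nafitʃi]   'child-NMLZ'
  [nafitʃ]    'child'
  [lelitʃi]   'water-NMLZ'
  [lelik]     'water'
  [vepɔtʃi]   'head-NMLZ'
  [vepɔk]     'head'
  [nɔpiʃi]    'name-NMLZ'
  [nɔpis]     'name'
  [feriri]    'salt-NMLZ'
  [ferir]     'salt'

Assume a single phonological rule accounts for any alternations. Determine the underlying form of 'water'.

/lelik/

The root 'water' surfaces as [lelitʃi] and [lelik], with a stem-final [tʃ] ~ [k] alternation.
But 'child' keeps [tʃ] in both environments ([nafitʃi], [nafitʃ]), so there is no rule changing /tʃ/ to [k] in isolation.
Therefore /k/ is basic and [tʃ] is derived by palatalization before a front vowel (/k/ and /s/ become palato-alveolar [tʃ] and [ʃ] before a front vowel).
The underlying form of 'water' is therefore /lelik/.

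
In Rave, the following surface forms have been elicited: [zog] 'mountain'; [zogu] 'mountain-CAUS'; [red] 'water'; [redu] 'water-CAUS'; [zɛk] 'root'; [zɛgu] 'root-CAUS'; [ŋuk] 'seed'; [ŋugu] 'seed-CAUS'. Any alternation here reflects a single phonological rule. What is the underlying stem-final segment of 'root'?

/k/

In [zɛk] and [zɛgu] the final segment of 'root' alternates: [k] ~ [g].
Compare 'mountain', with invariant [g] in [zog] and [zogu]: an analysis with underlying /g/ and a rule producing [k] in isolation would wrongly predict alternation here too.
The underlying segment must be /k/; voiceless stops become voiced between vowels, yielding [g] there.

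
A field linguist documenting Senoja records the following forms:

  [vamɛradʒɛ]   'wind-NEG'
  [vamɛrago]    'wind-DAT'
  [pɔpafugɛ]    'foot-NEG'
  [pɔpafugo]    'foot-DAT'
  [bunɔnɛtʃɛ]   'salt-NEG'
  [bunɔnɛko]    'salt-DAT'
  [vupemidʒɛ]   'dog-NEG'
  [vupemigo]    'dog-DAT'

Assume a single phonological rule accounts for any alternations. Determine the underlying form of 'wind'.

The stem for 'wind' ends in [dʒ] in [vamɛradʒɛ] but [g] in [vamɛrago].
The stem 'foot' ([pɔpafugɛ], [pɔpafugo]) shows [g] unchanged in both environments, so [g] cannot be basic with [dʒ] derived before the NEG suffix.
So /dʒ/ is underlying, and a rule of depalatalization — palato-alveolar /tʃ/ and /dʒ/ become [k] and [g] when no front vowel follows — gives [g].
Hence 'wind' is /vamɛradʒ/ underlyingly.

/vamɛradʒ/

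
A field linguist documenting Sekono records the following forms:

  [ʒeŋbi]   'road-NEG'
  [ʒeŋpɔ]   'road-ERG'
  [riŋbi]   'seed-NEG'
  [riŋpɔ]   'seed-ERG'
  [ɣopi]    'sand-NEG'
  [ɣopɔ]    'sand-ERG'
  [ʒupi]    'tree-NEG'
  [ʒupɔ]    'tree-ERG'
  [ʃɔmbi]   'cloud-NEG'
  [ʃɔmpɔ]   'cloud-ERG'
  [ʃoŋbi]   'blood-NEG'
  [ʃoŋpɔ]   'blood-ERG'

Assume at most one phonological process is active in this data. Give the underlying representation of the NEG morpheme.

/-bi/

The NEG suffix surfaces as [-bi] and [-pi], depending on the final segment of the stem.
The ERG suffix, which begins with [p], is invariant after every stem; so [p] is not altered by any rule here.
So the underlying form is /-bi/, and voiced stops become voiceless after a vowel.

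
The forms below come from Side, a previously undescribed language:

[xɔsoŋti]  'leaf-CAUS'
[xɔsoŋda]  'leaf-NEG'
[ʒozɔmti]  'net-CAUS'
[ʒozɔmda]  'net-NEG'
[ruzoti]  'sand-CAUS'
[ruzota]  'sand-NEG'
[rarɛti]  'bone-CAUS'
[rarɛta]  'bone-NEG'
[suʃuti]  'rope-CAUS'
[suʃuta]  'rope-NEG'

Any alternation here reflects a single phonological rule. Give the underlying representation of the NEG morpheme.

/-da/

The NEG morpheme has two allomorphs, [-da] and [-ta].
The CAUS suffix, which begins with [t], is invariant after every stem; so [t] is not altered by any rule here.
The NEG suffix is therefore /-da/ underlyingly, with post-vocalic devoicing: voiced stops become voiceless after a vowel.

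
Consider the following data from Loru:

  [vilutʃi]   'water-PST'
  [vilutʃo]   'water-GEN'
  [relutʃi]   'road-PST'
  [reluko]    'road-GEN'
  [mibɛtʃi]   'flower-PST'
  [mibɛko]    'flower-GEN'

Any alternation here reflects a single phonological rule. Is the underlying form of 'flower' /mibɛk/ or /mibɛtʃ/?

/mibɛk/

The root 'flower' surfaces as [mibɛtʃi] and [mibɛko], with a stem-final [tʃ] ~ [k] alternation.
If /tʃ/ were underlying and a rule turned it into [k] before the GEN suffix, 'water' would also alternate; but it has [tʃ] in both [vilutʃi] and [vilutʃo].
Therefore /k/ is basic and [tʃ] is derived by palatalization before a front vowel (/k/ becomes palato-alveolar [tʃ] before a front vowel).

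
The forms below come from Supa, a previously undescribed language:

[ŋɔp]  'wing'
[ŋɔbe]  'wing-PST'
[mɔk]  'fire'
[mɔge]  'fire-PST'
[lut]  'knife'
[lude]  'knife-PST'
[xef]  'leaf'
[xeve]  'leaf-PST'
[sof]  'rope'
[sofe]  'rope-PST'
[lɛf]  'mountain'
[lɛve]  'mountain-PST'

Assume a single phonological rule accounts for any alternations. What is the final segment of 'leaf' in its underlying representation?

/v/

'leaf' shows [f] ~ [v] at the end of the stem ([xef] vs [xeve]).
Compare 'rope', with invariant [f] in [sof] and [sofe]: an analysis with underlying /f/ and a rule producing [v] before the PST suffix would wrongly predict alternation here too.
The underlying segment must be /v/; voiced obstruents become voiceless word-finally, yielding [f] there.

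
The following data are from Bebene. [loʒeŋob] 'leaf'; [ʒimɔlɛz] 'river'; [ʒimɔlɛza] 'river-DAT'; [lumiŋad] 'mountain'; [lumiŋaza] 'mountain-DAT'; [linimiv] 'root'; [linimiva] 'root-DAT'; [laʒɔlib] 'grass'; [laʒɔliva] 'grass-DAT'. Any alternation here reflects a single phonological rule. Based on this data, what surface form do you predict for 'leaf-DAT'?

[loʒeŋova]

The stem for 'grass' ends in [b] in [laʒɔlib] but [v] in [laʒɔliva].
The stem 'root' ([linimiv], [linimiva]) shows [v] unchanged in both environments, so [v] cannot be basic with [b] derived in isolation.
The underlying segment must be /b/; voiced stops become fricatives between vowels, yielding [v] there.
The one attested form of 'leaf', [loʒeŋob], shows underlying /loʒeŋob/. Applying the same rule between vowels gives [loʒeŋova].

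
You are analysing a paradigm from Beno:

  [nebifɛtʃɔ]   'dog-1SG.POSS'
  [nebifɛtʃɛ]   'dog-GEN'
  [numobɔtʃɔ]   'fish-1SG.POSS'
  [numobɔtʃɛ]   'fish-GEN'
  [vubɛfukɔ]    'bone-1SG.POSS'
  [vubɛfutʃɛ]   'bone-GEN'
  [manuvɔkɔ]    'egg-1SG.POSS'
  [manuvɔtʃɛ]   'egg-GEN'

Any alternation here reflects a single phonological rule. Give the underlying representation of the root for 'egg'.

'egg' shows [k] ~ [tʃ] at the end of the stem ([manuvɔkɔ] vs [manuvɔtʃɛ]).
The stem 'dog' ([nebifɛtʃɔ], [nebifɛtʃɛ]) shows [tʃ] unchanged in both environments, so [tʃ] cannot be basic with [k] derived before the 1SG.POSS suffix.
So /k/ is underlying, and a rule of palatalization before a front vowel — /k/ becomes palato-alveolar [tʃ] before a front vowel — gives [tʃ].
The underlying form of 'egg' is therefore /manuvɔk/.

/manuvɔk/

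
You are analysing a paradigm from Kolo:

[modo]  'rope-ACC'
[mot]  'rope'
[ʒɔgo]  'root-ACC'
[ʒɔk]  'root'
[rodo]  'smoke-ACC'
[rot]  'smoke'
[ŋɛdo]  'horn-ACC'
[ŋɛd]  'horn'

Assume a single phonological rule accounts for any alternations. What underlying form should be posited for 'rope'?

/mot/

'rope' shows [d] ~ [t] at the end of the stem ([modo] vs [mot]).
The stem 'horn' ([ŋɛdo], [ŋɛd]) shows [d] unchanged in both environments, so [d] cannot be basic with [t] derived in isolation.
Therefore /t/ is basic and [d] is derived by intervocalic voicing (voiceless stops become voiced between vowels).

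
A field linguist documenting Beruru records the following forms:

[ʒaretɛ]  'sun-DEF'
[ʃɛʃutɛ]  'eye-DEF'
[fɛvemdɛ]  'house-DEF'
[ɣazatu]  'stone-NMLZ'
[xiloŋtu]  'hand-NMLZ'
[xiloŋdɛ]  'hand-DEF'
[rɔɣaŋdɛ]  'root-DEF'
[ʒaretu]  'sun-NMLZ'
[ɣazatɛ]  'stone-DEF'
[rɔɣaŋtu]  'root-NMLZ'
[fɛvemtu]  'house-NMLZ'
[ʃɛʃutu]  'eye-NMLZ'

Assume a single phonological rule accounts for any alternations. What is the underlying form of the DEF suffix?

/-dɛ/

The DEF suffix surfaces as [-dɛ] and [-tɛ], depending on the final segment of the stem.
The NMLZ suffix, which begins with [t], is invariant after every stem; so [t] is not altered by any rule here.
The DEF suffix is therefore /-dɛ/ underlyingly, with post-vocalic devoicing: voiced stops become voiceless after a vowel.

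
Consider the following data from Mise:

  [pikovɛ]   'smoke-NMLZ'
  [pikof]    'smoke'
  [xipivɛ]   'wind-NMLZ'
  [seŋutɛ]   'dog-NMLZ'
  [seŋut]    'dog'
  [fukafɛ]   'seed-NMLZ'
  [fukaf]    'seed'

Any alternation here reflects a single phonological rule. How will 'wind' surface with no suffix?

[xipif]

The stem for 'smoke' ends in [v] in [pikovɛ] but [f] in [pikof].
But 'seed' keeps [f] in both environments ([fukafɛ], [fukaf]), so there is no rule changing /f/ to [v] before the NMLZ suffix.
The underlying segment must be /v/; voiced obstruents become voiceless word-finally, yielding [f] there.
The one attested form of 'wind', [xipivɛ], shows underlying /xipiv/. Applying the same rule word-finally gives [xipif].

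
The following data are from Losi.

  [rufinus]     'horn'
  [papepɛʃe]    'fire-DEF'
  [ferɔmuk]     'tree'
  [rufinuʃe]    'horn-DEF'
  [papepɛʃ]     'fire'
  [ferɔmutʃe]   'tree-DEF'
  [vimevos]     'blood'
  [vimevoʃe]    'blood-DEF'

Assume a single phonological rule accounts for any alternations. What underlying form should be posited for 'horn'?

/rufinus/

The root 'horn' surfaces as [rufinuʃe] and [rufinus], with a stem-final [ʃ] ~ [s] alternation.
But 'fire' keeps [ʃ] in both environments ([papepɛʃe], [papepɛʃ]), so there is no rule changing /ʃ/ to [s] in isolation.
The underlying segment must be /s/; /k/ and /s/ become palato-alveolar [tʃ] and [ʃ] before a front vowel, yielding [ʃ] there.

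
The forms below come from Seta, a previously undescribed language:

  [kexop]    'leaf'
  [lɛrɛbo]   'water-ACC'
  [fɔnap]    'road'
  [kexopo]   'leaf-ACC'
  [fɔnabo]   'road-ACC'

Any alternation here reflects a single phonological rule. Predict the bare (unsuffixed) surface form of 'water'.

[lɛrɛp]

'road' shows [p] ~ [b] at the end of the stem ([fɔnap] vs [fɔnabo]).
If /p/ were underlying and a rule turned it into [b] before the ACC suffix, 'leaf' would also alternate; but it has [p] in both [kexop] and [kexopo].
The underlying segment must be /b/; voiced obstruents become voiceless word-finally, yielding [p] there.
From [lɛrɛbo] the stem 'water' is /lɛrɛb/; word-finally this yields [lɛrɛp].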